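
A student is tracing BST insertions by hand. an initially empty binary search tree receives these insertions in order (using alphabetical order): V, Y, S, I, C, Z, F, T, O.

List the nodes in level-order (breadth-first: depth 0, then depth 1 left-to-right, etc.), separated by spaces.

V S Y I T Z C O F

V: root
Y: right child of V (depth 1)
S: left child of V (depth 1)
I: left child of S (depth 2)
C: left child of I (depth 3)
Z: right child of Y (depth 2)
F: right child of C (depth 4)
T: right child of S (depth 2)
O: right child of I (depth 3)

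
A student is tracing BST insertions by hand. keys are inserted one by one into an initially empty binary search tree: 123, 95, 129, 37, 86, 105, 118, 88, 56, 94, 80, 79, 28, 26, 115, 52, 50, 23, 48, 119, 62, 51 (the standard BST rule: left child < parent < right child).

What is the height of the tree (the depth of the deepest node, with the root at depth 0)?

123: root
95: left child of 123 (depth 1)
129: right child of 123 (depth 1)
37: left child of 95 (depth 2)
86: right child of 37 (depth 3)
105: right child of 95 (depth 2)
118: right child of 105 (depth 3)
88: right child of 86 (depth 4)
56: left child of 86 (depth 4)
94: right child of 88 (depth 5)
80: right child of 56 (depth 5)
79: left child of 80 (depth 6)
28: left child of 37 (depth 3)
26: left child of 28 (depth 4)
115: left child of 118 (depth 4)
52: left child of 56 (depth 5)
50: left child of 52 (depth 6)
23: left child of 26 (depth 5)
48: left child of 50 (depth 7)
119: right child of 118 (depth 4)
62: left child of 79 (depth 7)
51: right child of 50 (depth 7)

The deepest node is 48 at depth 7.

7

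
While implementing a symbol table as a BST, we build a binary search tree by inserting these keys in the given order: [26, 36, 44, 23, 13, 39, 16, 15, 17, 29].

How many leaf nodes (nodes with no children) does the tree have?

Insert 26: tree is empty, so 26 becomes the root.
Insert 36: 36 > 26 → go right. Place as right child of 26.
Insert 44: 44 > 26 → go right; 44 > 36 → go right. Place as right child of 36.
Insert 23: 23 < 26 → go left. Place as left child of 26.
Insert 13: 13 < 26 → go left; 13 < 23 → go left. Place as left child of 23.
Insert 39: 39 > 26 → go right; 39 > 36 → go right; 39 < 44 → go left. Place as left child of 44.
Insert 16: 16 < 26 → go left; 16 < 23 → go left; 16 > 13 → go right. Place as right child of 13.
Insert 15: 15 < 26 → go left; 15 < 23 → go left; 15 > 13 → go right; 15 < 16 → go left. Place as left child of 16.
Insert 17: 17 < 26 → go left; 17 < 23 → go left; 17 > 13 → go right; 17 > 16 → go right. Place as right child of 16.
Insert 29: 29 > 26 → go right; 29 < 36 → go left. Place as left child of 36.

Leaves: 15, 17, 29, 39 — 4 in total.

4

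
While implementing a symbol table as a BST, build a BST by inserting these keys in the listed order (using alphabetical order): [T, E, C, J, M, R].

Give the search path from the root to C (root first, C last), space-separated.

T E C

T: root
E: left child of T (depth 1)
C: left child of E (depth 2)
J: right child of E (depth 2)
M: right child of J (depth 3)
R: right child of M (depth 4)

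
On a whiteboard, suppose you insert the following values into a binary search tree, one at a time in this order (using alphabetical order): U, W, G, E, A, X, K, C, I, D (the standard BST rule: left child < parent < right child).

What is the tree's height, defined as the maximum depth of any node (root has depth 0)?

5

U: root
W: right child of U (depth 1)
G: left child of U (depth 1)
E: left child of G (depth 2)
A: left child of E (depth 3)
X: right child of W (depth 2)
K: right child of G (depth 2)
C: right child of A (depth 4)
I: left child of K (depth 3)
D: right child of C (depth 5)

The deepest node is D at depth 5.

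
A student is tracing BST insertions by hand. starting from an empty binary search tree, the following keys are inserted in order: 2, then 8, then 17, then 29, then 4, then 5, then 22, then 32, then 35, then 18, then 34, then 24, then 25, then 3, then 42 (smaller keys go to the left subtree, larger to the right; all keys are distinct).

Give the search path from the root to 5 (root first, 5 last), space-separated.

2 8 4 5

2: root
8: right child of 2 (depth 1)
17: right child of 8 (depth 2)
29: right child of 17 (depth 3)
4: left child of 8 (depth 2)
5: right child of 4 (depth 3)
22: left child of 29 (depth 4)
32: right child of 29 (depth 4)
35: right child of 32 (depth 5)
18: left child of 22 (depth 5)
34: left child of 35 (depth 6)
24: right child of 22 (depth 5)
25: right child of 24 (depth 6)
3: left child of 4 (depth 3)
42: right child of 35 (depth 6)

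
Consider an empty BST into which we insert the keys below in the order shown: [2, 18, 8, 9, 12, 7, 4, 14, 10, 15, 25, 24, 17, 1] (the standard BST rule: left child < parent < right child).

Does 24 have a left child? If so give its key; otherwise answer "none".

2: root
18: right child of 2 (depth 1)
8: left child of 18 (depth 2)
9: right child of 8 (depth 3)
12: right child of 9 (depth 4)
7: left child of 8 (depth 3)
4: left child of 7 (depth 4)
14: right child of 12 (depth 5)
10: left child of 12 (depth 5)
15: right child of 14 (depth 6)
25: right child of 18 (depth 2)
24: left child of 25 (depth 3)
17: right child of 15 (depth 7)
1: left child of 2 (depth 1)

none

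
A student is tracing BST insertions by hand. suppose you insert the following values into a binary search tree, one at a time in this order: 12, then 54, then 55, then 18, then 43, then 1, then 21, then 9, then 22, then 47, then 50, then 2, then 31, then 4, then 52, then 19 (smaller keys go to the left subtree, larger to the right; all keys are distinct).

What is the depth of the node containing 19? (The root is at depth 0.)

5

Resulting structure (node: left, right):
  12: L=1, R=54
  54: L=18, R=55
  55: L=–, R=–
  18: L=–, R=43
  43: L=21, R=47
  1: L=–, R=9
  21: L=19, R=22
  9: L=2, R=–
  22: L=–, R=31
  47: L=–, R=50
  50: L=–, R=52
  2: L=–, R=4
  31: L=–, R=–
  4: L=–, R=–
  52: L=–, R=–
  19: L=–, R=–

Path to 19: 12 → 54 → 18 → 43 → 21 → 19, which is 5 edges.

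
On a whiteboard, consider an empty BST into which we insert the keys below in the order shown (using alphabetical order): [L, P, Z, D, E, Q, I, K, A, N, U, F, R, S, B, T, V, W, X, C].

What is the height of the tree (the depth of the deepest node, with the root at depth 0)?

7

Resulting structure (node: left, right):
  L: L=D, R=P
  P: L=N, R=Z
  Z: L=Q, R=–
  D: L=A, R=E
  E: L=–, R=I
  Q: L=–, R=U
  I: L=F, R=K
  K: L=–, R=–
  A: L=–, R=B
  N: L=–, R=–
  U: L=R, R=V
  F: L=–, R=–
  R: L=–, R=S
  S: L=–, R=T
  B: L=–, R=C
  T: L=–, R=–
  V: L=–, R=W
  W: L=–, R=X
  X: L=–, R=–
  C: L=–, R=–

The deepest node is T at depth 7.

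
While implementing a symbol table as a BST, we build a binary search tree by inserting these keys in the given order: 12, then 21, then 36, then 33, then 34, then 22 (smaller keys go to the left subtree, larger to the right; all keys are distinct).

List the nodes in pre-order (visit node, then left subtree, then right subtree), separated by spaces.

12: root
21: right child of 12 (depth 1)
36: right child of 21 (depth 2)
33: left child of 36 (depth 3)
34: right child of 33 (depth 4)
22: left child of 33 (depth 4)

12 21 36 33 22 34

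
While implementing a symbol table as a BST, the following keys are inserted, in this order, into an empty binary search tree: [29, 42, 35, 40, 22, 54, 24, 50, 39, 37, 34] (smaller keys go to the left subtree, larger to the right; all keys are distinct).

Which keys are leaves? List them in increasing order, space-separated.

Insert 29: tree is empty, so 29 becomes the root.
Insert 42: 42 > 29 → go right. Place as right child of 29.
Insert 35: 35 > 29 → go right; 35 < 42 → go left. Place as left child of 42.
Insert 40: 40 > 29 → go right; 40 < 42 → go left; 40 > 35 → go right. Place as right child of 35.
Insert 22: 22 < 29 → go left. Place as left child of 29.
Insert 54: 54 > 29 → go right; 54 > 42 → go right. Place as right child of 42.
Insert 24: 24 < 29 → go left; 24 > 22 → go right. Place as right child of 22.
Insert 50: 50 > 29 → go right; 50 > 42 → go right; 50 < 54 → go left. Place as left child of 54.
Insert 39: 39 > 29 → go right; 39 < 42 → go left; 39 > 35 → go right; 39 < 40 → go left. Place as left child of 40.
Insert 37: 37 > 29 → go right; 37 < 42 → go left; 37 > 35 → go right; 37 < 40 → go left; 37 < 39 → go left. Place as left child of 39.
Insert 34: 34 > 29 → go right; 34 < 42 → go left; 34 < 35 → go left. Place as left child of 35.

24 34 37 50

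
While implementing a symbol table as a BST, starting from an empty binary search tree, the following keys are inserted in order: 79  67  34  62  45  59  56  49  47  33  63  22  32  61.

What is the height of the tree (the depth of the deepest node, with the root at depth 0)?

Insert 79: tree is empty, so 79 becomes the root.
Insert 67: 67 < 79 → go left. Place as left child of 79.
Insert 34: 34 < 79 → go left; 34 < 67 → go left. Place as left child of 67.
Insert 62: 62 < 79 → go left; 62 < 67 → go left; 62 > 34 → go right. Place as right child of 34.
Insert 45: 45 < 79 → go left; 45 < 67 → go left; 45 > 34 → go right; 45 < 62 → go left. Place as left child of 62.
Insert 59: 59 < 79 → go left; 59 < 67 → go left; 59 > 34 → go right; 59 < 62 → go left; 59 > 45 → go right. Place as right child of 45.
Insert 56: 56 < 79 → go left; 56 < 67 → go left; 56 > 34 → go right; 56 < 62 → go left; 56 > 45 → go right; 56 < 59 → go left. Place as left child of 59.
Insert 49: 49 < 79 → go left; 49 < 67 → go left; 49 > 34 → go right; 49 < 62 → go left; 49 > 45 → go right; 49 < 59 → go left; 49 < 56 → go left. Place as left child of 56.
Insert 47: 47 < 79 → go left; 47 < 67 → go left; 47 > 34 → go right; 47 < 62 → go left; 47 > 45 → go right; 47 < 59 → go left; 47 < 56 → go left; 47 < 49 → go left. Place as left child of 49.
Insert 33: 33 < 79 → go left; 33 < 67 → go left; 33 < 34 → go left. Place as left child of 34.
Insert 63: 63 < 79 → go left; 63 < 67 → go left; 63 > 34 → go right; 63 > 62 → go right. Place as right child of 62.
Insert 22: 22 < 79 → go left; 22 < 67 → go left; 22 < 34 → go left; 22 < 33 → go left. Place as left child of 33.
Insert 32: 32 < 79 → go left; 32 < 67 → go left; 32 < 34 → go left; 32 < 33 → go left; 32 > 22 → go right. Place as right child of 22.
Insert 61: 61 < 79 → go left; 61 < 67 → go left; 61 > 34 → go right; 61 < 62 → go left; 61 > 45 → go right; 61 > 59 → go right. Place as right child of 59.

The deepest node is 47 at depth 8.

8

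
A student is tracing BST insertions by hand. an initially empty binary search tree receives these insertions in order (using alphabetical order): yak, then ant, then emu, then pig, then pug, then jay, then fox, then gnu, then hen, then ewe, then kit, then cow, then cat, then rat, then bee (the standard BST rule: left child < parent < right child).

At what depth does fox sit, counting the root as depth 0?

5

yak: root
ant: left child of yak (depth 1)
emu: right child of ant (depth 2)
pig: right child of emu (depth 3)
pug: right child of pig (depth 4)
jay: left child of pig (depth 4)
fox: left child of jay (depth 5)
gnu: right child of fox (depth 6)
hen: right child of gnu (depth 7)
ewe: left child of fox (depth 6)
kit: right child of jay (depth 5)
cow: left child of emu (depth 3)
cat: left child of cow (depth 4)
rat: right child of pug (depth 5)
bee: left child of cat (depth 5)

Path to fox: yak → ant → emu → pig → jay → fox, which is 5 edges.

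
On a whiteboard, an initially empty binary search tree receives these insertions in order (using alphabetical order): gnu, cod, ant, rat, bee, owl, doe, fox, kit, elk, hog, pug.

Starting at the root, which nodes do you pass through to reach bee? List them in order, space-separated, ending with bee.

Resulting structure (node: left, right):
  gnu: L=cod, R=rat
  cod: L=ant, R=doe
  ant: L=–, R=bee
  rat: L=owl, R=–
  bee: L=–, R=–
  owl: L=kit, R=pug
  doe: L=–, R=fox
  fox: L=elk, R=–
  kit: L=hog, R=–
  elk: L=–, R=–
  hog: L=–, R=–
  pug: L=–, R=–

gnu cod ant bee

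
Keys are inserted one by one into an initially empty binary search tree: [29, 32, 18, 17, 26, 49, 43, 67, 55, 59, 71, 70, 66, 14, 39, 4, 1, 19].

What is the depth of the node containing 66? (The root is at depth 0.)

Insert 29: tree is empty, so 29 becomes the root.
Insert 32: 32 > 29 → go right. Place as right child of 29.
Insert 18: 18 < 29 → go left. Place as left child of 29.
Insert 17: 17 < 29 → go left; 17 < 18 → go left. Place as left child of 18.
Insert 26: 26 < 29 → go left; 26 > 18 → go right. Place as right child of 18.
Insert 49: 49 > 29 → go right; 49 > 32 → go right. Place as right child of 32.
Insert 43: 43 > 29 → go right; 43 > 32 → go right; 43 < 49 → go left. Place as left child of 49.
Insert 67: 67 > 29 → go right; 67 > 32 → go right; 67 > 49 → go right. Place as right child of 49.
Insert 55: 55 > 29 → go right; 55 > 32 → go right; 55 > 49 → go right; 55 < 67 → go left. Place as left child of 67.
Insert 59: 59 > 29 → go right; 59 > 32 → go right; 59 > 49 → go right; 59 < 67 → go left; 59 > 55 → go right. Place as right child of 55.
Insert 71: 71 > 29 → go right; 71 > 32 → go right; 71 > 49 → go right; 71 > 67 → go right. Place as right child of 67.
Insert 70: 70 > 29 → go right; 70 > 32 → go right; 70 > 49 → go right; 70 > 67 → go right; 70 < 71 → go left. Place as left child of 71.
Insert 66: 66 > 29 → go right; 66 > 32 → go right; 66 > 49 → go right; 66 < 67 → go left; 66 > 55 → go right; 66 > 59 → go right. Place as right child of 59.
Insert 14: 14 < 29 → go left; 14 < 18 → go left; 14 < 17 → go left. Place as left child of 17.
Insert 39: 39 > 29 → go right; 39 > 32 → go right; 39 < 49 → go left; 39 < 43 → go left. Place as left child of 43.
Insert 4: 4 < 29 → go left; 4 < 18 → go left; 4 < 17 → go left; 4 < 14 → go left. Place as left child of 14.
Insert 1: 1 < 29 → go left; 1 < 18 → go left; 1 < 17 → go left; 1 < 14 → go left; 1 < 4 → go left. Place as left child of 4.
Insert 19: 19 < 29 → go left; 19 > 18 → go right; 19 < 26 → go left. Place as left child of 26.

Path to 66: 29 → 32 → 49 → 67 → 55 → 59 → 66, which is 6 edges.

6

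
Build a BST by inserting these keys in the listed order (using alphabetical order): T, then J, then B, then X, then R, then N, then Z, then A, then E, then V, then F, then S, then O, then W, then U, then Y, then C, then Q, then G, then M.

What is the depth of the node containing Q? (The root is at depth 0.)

Insert T: tree is empty, so T becomes the root.
Insert J: J < T → go left. Place as left child of T.
Insert B: B < T → go left; B < J → go left. Place as left child of J.
Insert X: X > T → go right. Place as right child of T.
Insert R: R < T → go left; R > J → go right. Place as right child of J.
Insert N: N < T → go left; N > J → go right; N < R → go left. Place as left child of R.
Insert Z: Z > T → go right; Z > X → go right. Place as right child of X.
Insert A: A < T → go left; A < J → go left; A < B → go left. Place as left child of B.
Insert E: E < T → go left; E < J → go left; E > B → go right. Place as right child of B.
Insert V: V > T → go right; V < X → go left. Place as left child of X.
Insert F: F < T → go left; F < J → go left; F > B → go right; F > E → go right. Place as right child of E.
Insert S: S < T → go left; S > J → go right; S > R → go right. Place as right child of R.
Insert O: O < T → go left; O > J → go right; O < R → go left; O > N → go right. Place as right child of N.
Insert W: W > T → go right; W < X → go left; W > V → go right. Place as right child of V.
Insert U: U > T → go right; U < X → go left; U < V → go left. Place as left child of V.
Insert Y: Y > T → go right; Y > X → go right; Y < Z → go left. Place as left child of Z.
Insert C: C < T → go left; C < J → go left; C > B → go right; C < E → go left. Place as left child of E.
Insert Q: Q < T → go left; Q > J → go right; Q < R → go left; Q > N → go right; Q > O → go right. Place as right child of O.
Insert G: G < T → go left; G < J → go left; G > B → go right; G > E → go right; G > F → go right. Place as right child of F.
Insert M: M < T → go left; M > J → go right; M < R → go left; M < N → go left. Place as left child of N.

Path to Q: T → J → R → N → O → Q, which is 5 edges.

5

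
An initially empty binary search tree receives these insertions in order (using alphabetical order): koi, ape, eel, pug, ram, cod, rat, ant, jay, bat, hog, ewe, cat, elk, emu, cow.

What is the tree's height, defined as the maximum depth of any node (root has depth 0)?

Insert koi: tree is empty, so koi becomes the root.
Insert ape: ape < koi → go left. Place as left child of koi.
Insert eel: eel < koi → go left; eel > ape → go right. Place as right child of ape.
Insert pug: pug > koi → go right. Place as right child of koi.
Insert ram: ram > koi → go right; ram > pug → go right. Place as right child of pug.
Insert cod: cod < koi → go left; cod > ape → go right; cod < eel → go left. Place as left child of eel.
Insert rat: rat > koi → go right; rat > pug → go right; rat > ram → go right. Place as right child of ram.
Insert ant: ant < koi → go left; ant < ape → go left. Place as left child of ape.
Insert jay: jay < koi → go left; jay > ape → go right; jay > eel → go right. Place as right child of eel.
Insert bat: bat < koi → go left; bat > ape → go right; bat < eel → go left; bat < cod → go left. Place as left child of cod.
Insert hog: hog < koi → go left; hog > ape → go right; hog > eel → go right; hog < jay → go left. Place as left child of jay.
Insert ewe: ewe < koi → go left; ewe > ape → go right; ewe > eel → go right; ewe < jay → go left; ewe < hog → go left. Place as left child of hog.
Insert cat: cat < koi → go left; cat > ape → go right; cat < eel → go left; cat < cod → go left; cat > bat → go right. Place as right child of bat.
Insert elk: elk < koi → go left; elk > ape → go right; elk > eel → go right; elk < jay → go left; elk < hog → go left; elk < ewe → go left. Place as left child of ewe.
Insert emu: emu < koi → go left; emu > ape → go right; emu > eel → go right; emu < jay → go left; emu < hog → go left; emu < ewe → go left; emu > elk → go right. Place as right child of elk.
Insert cow: cow < koi → go left; cow > ape → go right; cow < eel → go left; cow > cod → go right. Place as right child of cod.

The deepest node is emu at depth 7.

7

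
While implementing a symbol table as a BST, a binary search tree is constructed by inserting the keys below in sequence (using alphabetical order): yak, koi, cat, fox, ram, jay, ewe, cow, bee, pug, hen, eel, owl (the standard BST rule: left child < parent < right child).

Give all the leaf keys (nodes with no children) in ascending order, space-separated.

Insert yak: tree is empty, so yak becomes the root.
Insert koi: koi < yak → go left. Place as left child of yak.
Insert cat: cat < yak → go left; cat < koi → go left. Place as left child of koi.
Insert fox: fox < yak → go left; fox < koi → go left; fox > cat → go right. Place as right child of cat.
Insert ram: ram < yak → go left; ram > koi → go right. Place as right child of koi.
Insert jay: jay < yak → go left; jay < koi → go left; jay > cat → go right; jay > fox → go right. Place as right child of fox.
Insert ewe: ewe < yak → go left; ewe < koi → go left; ewe > cat → go right; ewe < fox → go left. Place as left child of fox.
Insert cow: cow < yak → go left; cow < koi → go left; cow > cat → go right; cow < fox → go left; cow < ewe → go left. Place as left child of ewe.
Insert bee: bee < yak → go left; bee < koi → go left; bee < cat → go left. Place as left child of cat.
Insert pug: pug < yak → go left; pug > koi → go right; pug < ram → go left. Place as left child of ram.
Insert hen: hen < yak → go left; hen < koi → go left; hen > cat → go right; hen > fox → go right; hen < jay → go left. Place as left child of jay.
Insert eel: eel < yak → go left; eel < koi → go left; eel > cat → go right; eel < fox → go left; eel < ewe → go left; eel > cow → go right. Place as right child of cow.
Insert owl: owl < yak → go left; owl > koi → go right; owl < ram → go left; owl < pug → go left. Place as left child of pug.

bee eel hen owl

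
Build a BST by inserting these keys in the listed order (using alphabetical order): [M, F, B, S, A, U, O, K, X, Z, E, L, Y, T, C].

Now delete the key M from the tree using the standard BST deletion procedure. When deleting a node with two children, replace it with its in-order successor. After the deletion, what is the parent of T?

Insert M: tree is empty, so M becomes the root.
Insert F: F < M → go left. Place as left child of M.
Insert B: B < M → go left; B < F → go left. Place as left child of F.
Insert S: S > M → go right. Place as right child of M.
Insert A: A < M → go left; A < F → go left; A < B → go left. Place as left child of B.
Insert U: U > M → go right; U > S → go right. Place as right child of S.
Insert O: O > M → go right; O < S → go left. Place as left child of S.
Insert K: K < M → go left; K > F → go right. Place as right child of F.
Insert X: X > M → go right; X > S → go right; X > U → go right. Place as right child of U.
Insert Z: Z > M → go right; Z > S → go right; Z > U → go right; Z > X → go right. Place as right child of X.
Insert E: E < M → go left; E < F → go left; E > B → go right. Place as right child of B.
Insert L: L < M → go left; L > F → go right; L > K → go right. Place as right child of K.
Insert Y: Y > M → go right; Y > S → go right; Y > U → go right; Y > X → go right; Y < Z → go left. Place as left child of Z.
Insert T: T > M → go right; T > S → go right; T < U → go left. Place as left child of U.
Insert C: C < M → go left; C < F → go left; C > B → go right; C < E → go left. Place as left child of E.

Delete M (two children — replace with in-order successor).
After deletion, T's parent is U.

U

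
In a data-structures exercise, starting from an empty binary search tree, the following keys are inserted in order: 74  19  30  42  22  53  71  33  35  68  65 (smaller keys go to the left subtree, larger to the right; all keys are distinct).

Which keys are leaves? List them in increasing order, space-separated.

22 35 65

74: root
19: left child of 74 (depth 1)
30: right child of 19 (depth 2)
42: right child of 30 (depth 3)
22: left child of 30 (depth 3)
53: right child of 42 (depth 4)
71: right child of 53 (depth 5)
33: left child of 42 (depth 4)
35: right child of 33 (depth 5)
68: left child of 71 (depth 6)
65: left child of 68 (depth 7)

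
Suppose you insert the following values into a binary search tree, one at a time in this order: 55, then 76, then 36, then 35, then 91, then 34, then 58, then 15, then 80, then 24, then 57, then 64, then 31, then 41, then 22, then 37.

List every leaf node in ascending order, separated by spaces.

22 31 37 57 64 80

Insert 55: tree is empty, so 55 becomes the root.
Insert 76: 76 > 55 → go right. Place as right child of 55.
Insert 36: 36 < 55 → go left. Place as left child of 55.
Insert 35: 35 < 55 → go left; 35 < 36 → go left. Place as left child of 36.
Insert 91: 91 > 55 → go right; 91 > 76 → go right. Place as right child of 76.
Insert 34: 34 < 55 → go left; 34 < 36 → go left; 34 < 35 → go left. Place as left child of 35.
Insert 58: 58 > 55 → go right; 58 < 76 → go left. Place as left child of 76.
Insert 15: 15 < 55 → go left; 15 < 36 → go left; 15 < 35 → go left; 15 < 34 → go left. Place as left child of 34.
Insert 80: 80 > 55 → go right; 80 > 76 → go right; 80 < 91 → go left. Place as left child of 91.
Insert 24: 24 < 55 → go left; 24 < 36 → go left; 24 < 35 → go left; 24 < 34 → go left; 24 > 15 → go right. Place as right child of 15.
Insert 57: 57 > 55 → go right; 57 < 76 → go left; 57 < 58 → go left. Place as left child of 58.
Insert 64: 64 > 55 → go right; 64 < 76 → go left; 64 > 58 → go right. Place as right child of 58.
Insert 31: 31 < 55 → go left; 31 < 36 → go left; 31 < 35 → go left; 31 < 34 → go left; 31 > 15 → go right; 31 > 24 → go right. Place as right child of 24.
Insert 41: 41 < 55 → go left; 41 > 36 → go right. Place as right child of 36.
Insert 22: 22 < 55 → go left; 22 < 36 → go left; 22 < 35 → go left; 22 < 34 → go left; 22 > 15 → go right; 22 < 24 → go left. Place as left child of 24.
Insert 37: 37 < 55 → go left; 37 > 36 → go right; 37 < 41 → go left. Place as left child of 41.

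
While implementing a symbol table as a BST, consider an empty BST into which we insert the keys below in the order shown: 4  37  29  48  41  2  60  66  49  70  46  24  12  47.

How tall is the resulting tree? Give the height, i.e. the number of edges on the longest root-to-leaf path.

5

Resulting structure (node: left, right):
  4: L=2, R=37
  37: L=29, R=48
  29: L=24, R=–
  48: L=41, R=60
  41: L=–, R=46
  2: L=–, R=–
  60: L=49, R=66
  66: L=–, R=70
  49: L=–, R=–
  70: L=–, R=–
  46: L=–, R=47
  24: L=12, R=–
  12: L=–, R=–
  47: L=–, R=–

The deepest node is 70 at depth 5.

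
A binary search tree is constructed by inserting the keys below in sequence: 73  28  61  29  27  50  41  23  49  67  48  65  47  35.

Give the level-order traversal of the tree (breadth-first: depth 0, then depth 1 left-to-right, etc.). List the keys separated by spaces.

73: root
28: left child of 73 (depth 1)
61: right child of 28 (depth 2)
29: left child of 61 (depth 3)
27: left child of 28 (depth 2)
50: right child of 29 (depth 4)
41: left child of 50 (depth 5)
23: left child of 27 (depth 3)
49: right child of 41 (depth 6)
67: right child of 61 (depth 3)
48: left child of 49 (depth 7)
65: left child of 67 (depth 4)
47: left child of 48 (depth 8)
35: left child of 41 (depth 6)

73 28 27 61 23 29 67 50 65 41 35 49 48 47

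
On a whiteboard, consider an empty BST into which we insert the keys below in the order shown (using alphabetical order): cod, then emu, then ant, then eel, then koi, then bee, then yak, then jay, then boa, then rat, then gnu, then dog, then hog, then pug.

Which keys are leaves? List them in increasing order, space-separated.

Insert cod: tree is empty, so cod becomes the root.
Insert emu: emu > cod → go right. Place as right child of cod.
Insert ant: ant < cod → go left. Place as left child of cod.
Insert eel: eel > cod → go right; eel < emu → go left. Place as left child of emu.
Insert koi: koi > cod → go right; koi > emu → go right. Place as right child of emu.
Insert bee: bee < cod → go left; bee > ant → go right. Place as right child of ant.
Insert yak: yak > cod → go right; yak > emu → go right; yak > koi → go right. Place as right child of koi.
Insert jay: jay > cod → go right; jay > emu → go right; jay < koi → go left. Place as left child of koi.
Insert boa: boa < cod → go left; boa > ant → go right; boa > bee → go right. Place as right child of bee.
Insert rat: rat > cod → go right; rat > emu → go right; rat > koi → go right; rat < yak → go left. Place as left child of yak.
Insert gnu: gnu > cod → go right; gnu > emu → go right; gnu < koi → go left; gnu < jay → go left. Place as left child of jay.
Insert dog: dog > cod → go right; dog < emu → go left; dog < eel → go left. Place as left child of eel.
Insert hog: hog > cod → go right; hog > emu → go right; hog < koi → go left; hog < jay → go left; hog > gnu → go right. Place as right child of gnu.
Insert pug: pug > cod → go right; pug > emu → go right; pug > koi → go right; pug < yak → go left; pug < rat → go left. Place as left child of rat.

boa dog hog pug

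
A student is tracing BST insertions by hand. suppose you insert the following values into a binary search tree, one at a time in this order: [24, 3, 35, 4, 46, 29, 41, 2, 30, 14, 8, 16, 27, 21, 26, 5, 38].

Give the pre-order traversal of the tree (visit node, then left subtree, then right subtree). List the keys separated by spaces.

24: root
3: left child of 24 (depth 1)
35: right child of 24 (depth 1)
4: right child of 3 (depth 2)
46: right child of 35 (depth 2)
29: left child of 35 (depth 2)
41: left child of 46 (depth 3)
2: left child of 3 (depth 2)
30: right child of 29 (depth 3)
14: right child of 4 (depth 3)
8: left child of 14 (depth 4)
16: right child of 14 (depth 4)
27: left child of 29 (depth 3)
21: right child of 16 (depth 5)
26: left child of 27 (depth 4)
5: left child of 8 (depth 5)
38: left child of 41 (depth 4)

24 3 2 4 14 8 5 16 21 35 29 27 26 30 46 41 38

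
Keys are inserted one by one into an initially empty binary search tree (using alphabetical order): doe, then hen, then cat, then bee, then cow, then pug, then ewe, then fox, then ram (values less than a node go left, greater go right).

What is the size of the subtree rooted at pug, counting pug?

2

Insert doe: tree is empty, so doe becomes the root.
Insert hen: hen > doe → go right. Place as right child of doe.
Insert cat: cat < doe → go left. Place as left child of doe.
Insert bee: bee < doe → go left; bee < cat → go left. Place as left child of cat.
Insert cow: cow < doe → go left; cow > cat → go right. Place as right child of cat.
Insert pug: pug > doe → go right; pug > hen → go right. Place as right child of hen.
Insert ewe: ewe > doe → go right; ewe < hen → go left. Place as left child of hen.
Insert fox: fox > doe → go right; fox < hen → go left; fox > ewe → go right. Place as right child of ewe.
Insert ram: ram > doe → go right; ram > hen → go right; ram > pug → go right. Place as right child of pug.

Subtree rooted at pug contains: pug, ram — 2 nodes.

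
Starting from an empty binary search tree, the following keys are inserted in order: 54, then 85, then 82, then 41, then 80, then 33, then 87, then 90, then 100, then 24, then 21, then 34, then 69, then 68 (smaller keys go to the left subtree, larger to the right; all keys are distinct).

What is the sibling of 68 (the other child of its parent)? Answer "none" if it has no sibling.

none

54: root
85: right child of 54 (depth 1)
82: left child of 85 (depth 2)
41: left child of 54 (depth 1)
80: left child of 82 (depth 3)
33: left child of 41 (depth 2)
87: right child of 85 (depth 2)
90: right child of 87 (depth 3)
100: right child of 90 (depth 4)
24: left child of 33 (depth 3)
21: left child of 24 (depth 4)
34: right child of 33 (depth 3)
69: left child of 80 (depth 4)
68: left child of 69 (depth 5)

68's parent is 69, which has only one child.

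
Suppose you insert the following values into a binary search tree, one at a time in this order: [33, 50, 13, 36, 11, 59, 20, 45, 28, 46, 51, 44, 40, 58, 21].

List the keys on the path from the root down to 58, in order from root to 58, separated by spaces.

Insert 33: tree is empty, so 33 becomes the root.
Insert 50: 50 > 33 → go right. Place as right child of 33.
Insert 13: 13 < 33 → go left. Place as left child of 33.
Insert 36: 36 > 33 → go right; 36 < 50 → go left. Place as left child of 50.
Insert 11: 11 < 33 → go left; 11 < 13 → go left. Place as left child of 13.
Insert 59: 59 > 33 → go right; 59 > 50 → go right. Place as right child of 50.
Insert 20: 20 < 33 → go left; 20 > 13 → go right. Place as right child of 13.
Insert 45: 45 > 33 → go right; 45 < 50 → go left; 45 > 36 → go right. Place as right child of 36.
Insert 28: 28 < 33 → go left; 28 > 13 → go right; 28 > 20 → go right. Place as right child of 20.
Insert 46: 46 > 33 → go right; 46 < 50 → go left; 46 > 36 → go right; 46 > 45 → go right. Place as right child of 45.
Insert 51: 51 > 33 → go right; 51 > 50 → go right; 51 < 59 → go left. Place as left child of 59.
Insert 44: 44 > 33 → go right; 44 < 50 → go left; 44 > 36 → go right; 44 < 45 → go left. Place as left child of 45.
Insert 40: 40 > 33 → go right; 40 < 50 → go left; 40 > 36 → go right; 40 < 45 → go left; 40 < 44 → go left. Place as left child of 44.
Insert 58: 58 > 33 → go right; 58 > 50 → go right; 58 < 59 → go left; 58 > 51 → go right. Place as right child of 51.
Insert 21: 21 < 33 → go left; 21 > 13 → go right; 21 > 20 → go right; 21 < 28 → go left. Place as left child of 28.

33 50 59 51 58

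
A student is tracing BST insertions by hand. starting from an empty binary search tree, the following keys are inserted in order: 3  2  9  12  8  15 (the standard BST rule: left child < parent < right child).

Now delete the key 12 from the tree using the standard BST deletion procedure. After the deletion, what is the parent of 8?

9

3: root
2: left child of 3 (depth 1)
9: right child of 3 (depth 1)
12: right child of 9 (depth 2)
8: left child of 9 (depth 2)
15: right child of 12 (depth 3)

Delete 12 (at most one child — splice it out).
After deletion, 8's parent is 9.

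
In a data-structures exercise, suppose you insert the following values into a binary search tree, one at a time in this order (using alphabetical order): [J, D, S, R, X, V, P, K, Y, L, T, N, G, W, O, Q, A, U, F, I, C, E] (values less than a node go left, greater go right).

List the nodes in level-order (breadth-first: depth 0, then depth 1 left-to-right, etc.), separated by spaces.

Insert J: tree is empty, so J becomes the root.
Insert D: D < J → go left. Place as left child of J.
Insert S: S > J → go right. Place as right child of J.
Insert R: R > J → go right; R < S → go left. Place as left child of S.
Insert X: X > J → go right; X > S → go right. Place as right child of S.
Insert V: V > J → go right; V > S → go right; V < X → go left. Place as left child of X.
Insert P: P > J → go right; P < S → go left; P < R → go left. Place as left child of R.
Insert K: K > J → go right; K < S → go left; K < R → go left; K < P → go left. Place as left child of P.
Insert Y: Y > J → go right; Y > S → go right; Y > X → go right. Place as right child of X.
Insert L: L > J → go right; L < S → go left; L < R → go left; L < P → go left; L > K → go right. Place as right child of K.
Insert T: T > J → go right; T > S → go right; T < X → go left; T < V → go left. Place as left child of V.
Insert N: N > J → go right; N < S → go left; N < R → go left; N < P → go left; N > K → go right; N > L → go right. Place as right child of L.
Insert G: G < J → go left; G > D → go right. Place as right child of D.
Insert W: W > J → go right; W > S → go right; W < X → go left; W > V → go right. Place as right child of V.
Insert O: O > J → go right; O < S → go left; O < R → go left; O < P → go left; O > K → go right; O > L → go right; O > N → go right. Place as right child of N.
Insert Q: Q > J → go right; Q < S → go left; Q < R → go left; Q > P → go right. Place as right child of P.
Insert A: A < J → go left; A < D → go left. Place as left child of D.
Insert U: U > J → go right; U > S → go right; U < X → go left; U < V → go left; U > T → go right. Place as right child of T.
Insert F: F < J → go left; F > D → go right; F < G → go left. Place as left child of G.
Insert I: I < J → go left; I > D → go right; I > G → go right. Place as right child of G.
Insert C: C < J → go left; C < D → go left; C > A → go right. Place as right child of A.
Insert E: E < J → go left; E > D → go right; E < G → go left; E < F → go left. Place as left child of F.

J D S A G R X C F I P V Y E K Q T W L U N O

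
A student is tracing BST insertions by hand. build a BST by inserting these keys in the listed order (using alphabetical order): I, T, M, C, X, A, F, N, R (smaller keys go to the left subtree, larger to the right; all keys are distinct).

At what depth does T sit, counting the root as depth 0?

I: root
T: right child of I (depth 1)
M: left child of T (depth 2)
C: left child of I (depth 1)
X: right child of T (depth 2)
A: left child of C (depth 2)
F: right child of C (depth 2)
N: right child of M (depth 3)
R: right child of N (depth 4)

Path to T: I → T, which is 1 edge.

1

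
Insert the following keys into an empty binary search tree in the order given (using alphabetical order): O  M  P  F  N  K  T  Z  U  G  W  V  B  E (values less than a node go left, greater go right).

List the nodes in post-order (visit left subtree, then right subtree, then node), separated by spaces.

E B G K F N M V W U Z T P O

Resulting structure (node: left, right):
  O: L=M, R=P
  M: L=F, R=N
  P: L=–, R=T
  F: L=B, R=K
  N: L=–, R=–
  K: L=G, R=–
  T: L=–, R=Z
  Z: L=U, R=–
  U: L=–, R=W
  G: L=–, R=–
  W: L=V, R=–
  V: L=–, R=–
  B: L=–, R=E
  E: L=–, R=–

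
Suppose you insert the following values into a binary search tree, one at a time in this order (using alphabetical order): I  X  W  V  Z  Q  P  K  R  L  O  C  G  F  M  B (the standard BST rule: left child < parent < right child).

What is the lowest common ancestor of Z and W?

I: root
X: right child of I (depth 1)
W: left child of X (depth 2)
V: left child of W (depth 3)
Z: right child of X (depth 2)
Q: left child of V (depth 4)
P: left child of Q (depth 5)
K: left child of P (depth 6)
R: right child of Q (depth 5)
L: right child of K (depth 7)
O: right child of L (depth 8)
C: left child of I (depth 1)
G: right child of C (depth 2)
F: left child of G (depth 3)
M: left child of O (depth 9)
B: left child of C (depth 2)

Path to Z: I → X → Z
Path to W: I → X → W
The paths share a prefix ending at X, then split left and right.

X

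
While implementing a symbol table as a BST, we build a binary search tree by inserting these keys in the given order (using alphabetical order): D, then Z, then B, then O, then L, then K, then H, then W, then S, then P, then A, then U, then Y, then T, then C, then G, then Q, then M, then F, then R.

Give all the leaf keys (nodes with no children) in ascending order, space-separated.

Insert D: tree is empty, so D becomes the root.
Insert Z: Z > D → go right. Place as right child of D.
Insert B: B < D → go left. Place as left child of D.
Insert O: O > D → go right; O < Z → go left. Place as left child of Z.
Insert L: L > D → go right; L < Z → go left; L < O → go left. Place as left child of O.
Insert K: K > D → go right; K < Z → go left; K < O → go left; K < L → go left. Place as left child of L.
Insert H: H > D → go right; H < Z → go left; H < O → go left; H < L → go left; H < K → go left. Place as left child of K.
Insert W: W > D → go right; W < Z → go left; W > O → go right. Place as right child of O.
Insert S: S > D → go right; S < Z → go left; S > O → go right; S < W → go left. Place as left child of W.
Insert P: P > D → go right; P < Z → go left; P > O → go right; P < W → go left; P < S → go left. Place as left child of S.
Insert A: A < D → go left; A < B → go left. Place as left child of B.
Insert U: U > D → go right; U < Z → go left; U > O → go right; U < W → go left; U > S → go right. Place as right child of S.
Insert Y: Y > D → go right; Y < Z → go left; Y > O → go right; Y > W → go right. Place as right child of W.
Insert T: T > D → go right; T < Z → go left; T > O → go right; T < W → go left; T > S → go right; T < U → go left. Place as left child of U.
Insert C: C < D → go left; C > B → go right. Place as right child of B.
Insert G: G > D → go right; G < Z → go left; G < O → go left; G < L → go left; G < K → go left; G < H → go left. Place as left child of H.
Insert Q: Q > D → go right; Q < Z → go left; Q > O → go right; Q < W → go left; Q < S → go left; Q > P → go right. Place as right child of P.
Insert M: M > D → go right; M < Z → go left; M < O → go left; M > L → go right. Place as right child of L.
Insert F: F > D → go right; F < Z → go left; F < O → go left; F < L → go left; F < K → go left; F < H → go left; F < G → go left. Place as left child of G.
Insert R: R > D → go right; R < Z → go left; R > O → go right; R < W → go left; R < S → go left; R > P → go right; R > Q → go right. Place as right child of Q.

A C F M R T Y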